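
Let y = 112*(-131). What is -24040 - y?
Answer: -9368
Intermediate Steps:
y = -14672
-24040 - y = -24040 - 1*(-14672) = -24040 + 14672 = -9368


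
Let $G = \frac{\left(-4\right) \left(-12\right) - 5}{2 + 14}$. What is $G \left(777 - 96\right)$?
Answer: $\frac{29283}{16} \approx 1830.2$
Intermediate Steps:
$G = \frac{43}{16}$ ($G = \frac{48 - 5}{16} = 43 \cdot \frac{1}{16} = \frac{43}{16} \approx 2.6875$)
$G \left(777 - 96\right) = \frac{43 \left(777 - 96\right)}{16} = \frac{43}{16} \cdot 681 = \frac{29283}{16}$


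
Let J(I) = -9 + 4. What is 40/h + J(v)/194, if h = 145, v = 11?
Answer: 1407/5626 ≈ 0.25009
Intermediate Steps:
J(I) = -5
40/h + J(v)/194 = 40/145 - 5/194 = 40*(1/145) - 5*1/194 = 8/29 - 5/194 = 1407/5626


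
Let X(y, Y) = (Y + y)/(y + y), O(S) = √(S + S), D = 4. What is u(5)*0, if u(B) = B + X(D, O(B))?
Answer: 0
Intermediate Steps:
O(S) = √2*√S (O(S) = √(2*S) = √2*√S)
X(y, Y) = (Y + y)/(2*y) (X(y, Y) = (Y + y)/((2*y)) = (Y + y)*(1/(2*y)) = (Y + y)/(2*y))
u(B) = ½ + B + √2*√B/8 (u(B) = B + (½)*(√2*√B + 4)/4 = B + (½)*(¼)*(4 + √2*√B) = B + (½ + √2*√B/8) = ½ + B + √2*√B/8)
u(5)*0 = (½ + 5 + √2*√5/8)*0 = (½ + 5 + √10/8)*0 = (11/2 + √10/8)*0 = 0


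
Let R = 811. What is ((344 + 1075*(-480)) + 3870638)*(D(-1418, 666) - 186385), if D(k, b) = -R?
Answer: -628039210472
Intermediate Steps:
D(k, b) = -811 (D(k, b) = -1*811 = -811)
((344 + 1075*(-480)) + 3870638)*(D(-1418, 666) - 186385) = ((344 + 1075*(-480)) + 3870638)*(-811 - 186385) = ((344 - 516000) + 3870638)*(-187196) = (-515656 + 3870638)*(-187196) = 3354982*(-187196) = -628039210472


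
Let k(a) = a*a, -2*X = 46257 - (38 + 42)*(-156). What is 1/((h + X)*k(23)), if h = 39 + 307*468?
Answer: 2/120978597 ≈ 1.6532e-8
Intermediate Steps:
X = -58737/2 (X = -(46257 - (38 + 42)*(-156))/2 = -(46257 - 80*(-156))/2 = -(46257 - 1*(-12480))/2 = -(46257 + 12480)/2 = -½*58737 = -58737/2 ≈ -29369.)
h = 143715 (h = 39 + 143676 = 143715)
k(a) = a²
1/((h + X)*k(23)) = 1/((143715 - 58737/2)*(23²)) = 1/((228693/2)*529) = (2/228693)*(1/529) = 2/120978597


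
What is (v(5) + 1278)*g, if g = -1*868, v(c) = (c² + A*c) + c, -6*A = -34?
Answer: -3479812/3 ≈ -1.1599e+6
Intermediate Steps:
A = 17/3 (A = -⅙*(-34) = 17/3 ≈ 5.6667)
v(c) = c² + 20*c/3 (v(c) = (c² + 17*c/3) + c = c² + 20*c/3)
g = -868
(v(5) + 1278)*g = ((⅓)*5*(20 + 3*5) + 1278)*(-868) = ((⅓)*5*(20 + 15) + 1278)*(-868) = ((⅓)*5*35 + 1278)*(-868) = (175/3 + 1278)*(-868) = (4009/3)*(-868) = -3479812/3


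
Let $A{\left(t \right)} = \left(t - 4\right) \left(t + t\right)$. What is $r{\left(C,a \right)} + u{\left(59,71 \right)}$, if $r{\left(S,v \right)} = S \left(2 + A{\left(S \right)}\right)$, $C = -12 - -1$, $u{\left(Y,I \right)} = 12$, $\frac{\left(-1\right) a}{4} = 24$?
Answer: $-3640$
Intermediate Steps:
$a = -96$ ($a = \left(-4\right) 24 = -96$)
$A{\left(t \right)} = 2 t \left(-4 + t\right)$ ($A{\left(t \right)} = \left(-4 + t\right) 2 t = 2 t \left(-4 + t\right)$)
$C = -11$ ($C = -12 + 1 = -11$)
$r{\left(S,v \right)} = S \left(2 + 2 S \left(-4 + S\right)\right)$
$r{\left(C,a \right)} + u{\left(59,71 \right)} = 2 \left(-11\right) \left(1 - 11 \left(-4 - 11\right)\right) + 12 = 2 \left(-11\right) \left(1 - -165\right) + 12 = 2 \left(-11\right) \left(1 + 165\right) + 12 = 2 \left(-11\right) 166 + 12 = -3652 + 12 = -3640$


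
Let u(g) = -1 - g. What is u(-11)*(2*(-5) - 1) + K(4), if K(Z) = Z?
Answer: -106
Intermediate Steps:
u(-11)*(2*(-5) - 1) + K(4) = (-1 - 1*(-11))*(2*(-5) - 1) + 4 = (-1 + 11)*(-10 - 1) + 4 = 10*(-11) + 4 = -110 + 4 = -106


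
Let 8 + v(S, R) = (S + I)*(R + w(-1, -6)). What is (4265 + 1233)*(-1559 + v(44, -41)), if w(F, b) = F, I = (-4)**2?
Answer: -22470326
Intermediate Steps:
I = 16
v(S, R) = -8 + (-1 + R)*(16 + S) (v(S, R) = -8 + (S + 16)*(R - 1) = -8 + (16 + S)*(-1 + R) = -8 + (-1 + R)*(16 + S))
(4265 + 1233)*(-1559 + v(44, -41)) = (4265 + 1233)*(-1559 + (-24 - 1*44 + 16*(-41) - 41*44)) = 5498*(-1559 + (-24 - 44 - 656 - 1804)) = 5498*(-1559 - 2528) = 5498*(-4087) = -22470326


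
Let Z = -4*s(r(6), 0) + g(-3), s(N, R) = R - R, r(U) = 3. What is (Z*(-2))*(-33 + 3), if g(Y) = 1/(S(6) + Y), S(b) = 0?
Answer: -20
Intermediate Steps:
s(N, R) = 0
g(Y) = 1/Y (g(Y) = 1/(0 + Y) = 1/Y)
Z = -⅓ (Z = -4*0 + 1/(-3) = 0 - ⅓ = -⅓ ≈ -0.33333)
(Z*(-2))*(-33 + 3) = (-⅓*(-2))*(-33 + 3) = (⅔)*(-30) = -20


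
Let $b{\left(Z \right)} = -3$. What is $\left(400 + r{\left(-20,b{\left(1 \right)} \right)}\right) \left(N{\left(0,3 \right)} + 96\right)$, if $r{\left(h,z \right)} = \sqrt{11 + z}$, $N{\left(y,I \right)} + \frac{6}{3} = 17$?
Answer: $44400 + 222 \sqrt{2} \approx 44714.0$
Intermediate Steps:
$N{\left(y,I \right)} = 15$ ($N{\left(y,I \right)} = -2 + 17 = 15$)
$\left(400 + r{\left(-20,b{\left(1 \right)} \right)}\right) \left(N{\left(0,3 \right)} + 96\right) = \left(400 + \sqrt{11 - 3}\right) \left(15 + 96\right) = \left(400 + \sqrt{8}\right) 111 = \left(400 + 2 \sqrt{2}\right) 111 = 44400 + 222 \sqrt{2}$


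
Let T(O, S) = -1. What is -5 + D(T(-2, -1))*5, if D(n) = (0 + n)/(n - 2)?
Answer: -10/3 ≈ -3.3333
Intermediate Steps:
D(n) = n/(-2 + n)
-5 + D(T(-2, -1))*5 = -5 - 1/(-2 - 1)*5 = -5 - 1/(-3)*5 = -5 - 1*(-⅓)*5 = -5 + (⅓)*5 = -5 + 5/3 = -10/3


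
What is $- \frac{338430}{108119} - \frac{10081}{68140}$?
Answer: $- \frac{24150567839}{7367228660} \approx -3.2781$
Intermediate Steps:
$- \frac{338430}{108119} - \frac{10081}{68140} = - \frac{24150567839}{7367228660}$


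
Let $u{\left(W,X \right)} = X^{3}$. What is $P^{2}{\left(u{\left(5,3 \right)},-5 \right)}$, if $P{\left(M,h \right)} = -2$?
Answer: $4$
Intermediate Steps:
$P^{2}{\left(u{\left(5,3 \right)},-5 \right)} = \left(-2\right)^{2} = 4$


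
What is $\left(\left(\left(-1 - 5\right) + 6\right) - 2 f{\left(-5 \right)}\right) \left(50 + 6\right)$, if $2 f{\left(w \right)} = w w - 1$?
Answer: $-1344$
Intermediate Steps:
$f{\left(w \right)} = - \frac{1}{2} + \frac{w^{2}}{2}$ ($f{\left(w \right)} = \frac{w w - 1}{2} = \frac{w^{2} - 1}{2} = \frac{-1 + w^{2}}{2} = - \frac{1}{2} + \frac{w^{2}}{2}$)
$\left(\left(\left(-1 - 5\right) + 6\right) - 2 f{\left(-5 \right)}\right) \left(50 + 6\right) = \left(\left(\left(-1 - 5\right) + 6\right) - 2 \left(- \frac{1}{2} + \frac{\left(-5\right)^{2}}{2}\right)\right) \left(50 + 6\right) = \left(\left(-6 + 6\right) - 2 \left(- \frac{1}{2} + \frac{1}{2} \cdot 25\right)\right) 56 = \left(0 - 2 \left(- \frac{1}{2} + \frac{25}{2}\right)\right) 56 = \left(0 - 24\right) 56 = \left(-24\right) 56 = -1344$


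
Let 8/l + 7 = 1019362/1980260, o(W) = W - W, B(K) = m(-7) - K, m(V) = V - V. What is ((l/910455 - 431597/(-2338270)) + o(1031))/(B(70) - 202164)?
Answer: -17401387206773887/19065907034016147685380 ≈ -9.1270e-7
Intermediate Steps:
m(V) = 0
B(K) = -K (B(K) = 0 - K = -K)
o(W) = 0
l = -7921040/6421229 (l = 8/(-7 + 1019362/1980260) = 8/(-7 + 1019362*(1/1980260)) = 8/(-7 + 509681/990130) = 8/(-6421229/990130) = 8*(-990130/6421229) = -7921040/6421229 ≈ -1.2336)
((l/910455 - 431597/(-2338270)) + o(1031))/(B(70) - 202164) = ((-7921040/6421229/910455 - 431597/(-2338270)) + 0)/(-1*70 - 202164) = ((-7921040/6421229*1/910455 - 431597*(-1/2338270)) + 0)/(-70 - 202164) = ((-1584208/1169248009839 + 431597/2338270) + 0)/(-202234) = (17401387206773887/94276467033318570 + 0)*(-1/202234) = (17401387206773887/94276467033318570)*(-1/202234) = -17401387206773887/19065907034016147685380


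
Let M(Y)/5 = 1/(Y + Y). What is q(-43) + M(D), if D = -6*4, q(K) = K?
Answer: -2069/48 ≈ -43.104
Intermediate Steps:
D = -24
M(Y) = 5/(2*Y) (M(Y) = 5/(Y + Y) = 5/((2*Y)) = 5*(1/(2*Y)) = 5/(2*Y))
q(-43) + M(D) = -43 + (5/2)/(-24) = -43 + (5/2)*(-1/24) = -43 - 5/48 = -2069/48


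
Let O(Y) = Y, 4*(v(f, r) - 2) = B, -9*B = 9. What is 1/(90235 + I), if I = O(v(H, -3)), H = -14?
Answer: 4/360947 ≈ 1.1082e-5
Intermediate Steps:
B = -1 (B = -1/9*9 = -1)
v(f, r) = 7/4 (v(f, r) = 2 + (1/4)*(-1) = 2 - 1/4 = 7/4)
I = 7/4 ≈ 1.7500
1/(90235 + I) = 1/(90235 + 7/4) = 1/(360947/4) = 4/360947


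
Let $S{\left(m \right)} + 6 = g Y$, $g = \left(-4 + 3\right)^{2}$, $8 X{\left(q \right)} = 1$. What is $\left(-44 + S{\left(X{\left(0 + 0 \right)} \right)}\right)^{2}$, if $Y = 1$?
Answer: $2401$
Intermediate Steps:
$X{\left(q \right)} = \frac{1}{8}$ ($X{\left(q \right)} = \frac{1}{8} \cdot 1 = \frac{1}{8}$)
$g = 1$ ($g = \left(-1\right)^{2} = 1$)
$S{\left(m \right)} = -5$ ($S{\left(m \right)} = -6 + 1 \cdot 1 = -6 + 1 = -5$)
$\left(-44 + S{\left(X{\left(0 + 0 \right)} \right)}\right)^{2} = \left(-44 - 5\right)^{2} = \left(-49\right)^{2} = 2401$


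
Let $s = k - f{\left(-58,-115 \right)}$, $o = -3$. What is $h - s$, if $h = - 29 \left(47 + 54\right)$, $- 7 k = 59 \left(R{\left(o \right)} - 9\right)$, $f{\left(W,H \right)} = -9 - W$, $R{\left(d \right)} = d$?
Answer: $- \frac{20868}{7} \approx -2981.1$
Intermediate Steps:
$k = \frac{708}{7}$ ($k = - \frac{59 \left(-3 - 9\right)}{7} = - \frac{59 \left(-12\right)}{7} = \left(- \frac{1}{7}\right) \left(-708\right) = \frac{708}{7} \approx 101.14$)
$s = \frac{365}{7}$ ($s = \frac{708}{7} - \left(-9 - -58\right) = \frac{708}{7} - \left(-9 + 58\right) = \frac{708}{7} - 49 = \frac{365}{7} \approx 52.143$)
$h = -2929$ ($h = \left(-29\right) 101 = -2929$)
$h - s = -2929 - \frac{365}{7} = - \frac{20868}{7}$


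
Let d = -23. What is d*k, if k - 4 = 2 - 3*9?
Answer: 483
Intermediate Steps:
k = -21 (k = 4 + (2 - 3*9) = 4 + (2 - 27) = 4 - 25 = -21)
d*k = -23*(-21) = 483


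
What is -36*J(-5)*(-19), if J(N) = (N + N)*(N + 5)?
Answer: 0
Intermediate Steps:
J(N) = 2*N*(5 + N) (J(N) = (2*N)*(5 + N) = 2*N*(5 + N))
-36*J(-5)*(-19) = -72*(-5)*(5 - 5)*(-19) = -72*(-5)*0*(-19) = -36*0*(-19) = 0*(-19) = 0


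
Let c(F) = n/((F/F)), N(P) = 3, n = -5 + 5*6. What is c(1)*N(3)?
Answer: 75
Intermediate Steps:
n = 25 (n = -5 + 30 = 25)
c(F) = 25 (c(F) = 25/((F/F)) = 25/1 = 25*1 = 25)
c(1)*N(3) = 25*3 = 75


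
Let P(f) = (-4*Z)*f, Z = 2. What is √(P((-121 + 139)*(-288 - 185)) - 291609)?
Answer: 3*I*√24833 ≈ 472.75*I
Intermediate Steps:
P(f) = -8*f (P(f) = (-4*2)*f = -8*f)
√(P((-121 + 139)*(-288 - 185)) - 291609) = √(-8*(-121 + 139)*(-288 - 185) - 291609) = √(-144*(-473) - 291609) = √(-8*(-8514) - 291609) = √(68112 - 291609) = √(-223497) = 3*I*√24833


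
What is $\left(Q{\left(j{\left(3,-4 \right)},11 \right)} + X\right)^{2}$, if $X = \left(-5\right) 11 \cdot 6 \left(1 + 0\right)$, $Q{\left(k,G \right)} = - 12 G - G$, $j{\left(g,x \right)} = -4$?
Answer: $223729$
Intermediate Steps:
$Q{\left(k,G \right)} = - 13 G$
$X = -330$ ($X = - 55 \cdot 6 \cdot 1 = \left(-55\right) 6 = -330$)
$\left(Q{\left(j{\left(3,-4 \right)},11 \right)} + X\right)^{2} = \left(\left(-13\right) 11 - 330\right)^{2} = \left(-143 - 330\right)^{2} = \left(-473\right)^{2} = 223729$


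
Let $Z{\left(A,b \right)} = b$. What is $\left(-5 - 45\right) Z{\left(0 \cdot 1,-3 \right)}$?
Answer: $150$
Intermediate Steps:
$\left(-5 - 45\right) Z{\left(0 \cdot 1,-3 \right)} = \left(-5 - 45\right) \left(-3\right) = \left(-50\right) \left(-3\right) = 150$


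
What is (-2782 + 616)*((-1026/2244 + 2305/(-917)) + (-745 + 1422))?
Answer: -250350275187/171479 ≈ -1.4599e+6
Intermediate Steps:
(-2782 + 616)*((-1026/2244 + 2305/(-917)) + (-745 + 1422)) = -2166*((-1026*1/2244 + 2305*(-1/917)) + 677) = -2166*((-171/374 - 2305/917) + 677) = -2166*(-1018877/342958 + 677) = -2166*231163689/342958 = -250350275187/171479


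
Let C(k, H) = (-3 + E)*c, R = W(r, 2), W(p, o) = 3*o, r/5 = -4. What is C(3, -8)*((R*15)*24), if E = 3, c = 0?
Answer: 0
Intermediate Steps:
r = -20 (r = 5*(-4) = -20)
R = 6 (R = 3*2 = 6)
C(k, H) = 0 (C(k, H) = (-3 + 3)*0 = 0*0 = 0)
C(3, -8)*((R*15)*24) = 0*((6*15)*24) = 0*(90*24) = 0*2160 = 0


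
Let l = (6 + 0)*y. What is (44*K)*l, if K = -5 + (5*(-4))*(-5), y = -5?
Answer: -125400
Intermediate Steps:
l = -30 (l = (6 + 0)*(-5) = 6*(-5) = -30)
K = 95 (K = -5 - 20*(-5) = -5 + 100 = 95)
(44*K)*l = (44*95)*(-30) = 4180*(-30) = -125400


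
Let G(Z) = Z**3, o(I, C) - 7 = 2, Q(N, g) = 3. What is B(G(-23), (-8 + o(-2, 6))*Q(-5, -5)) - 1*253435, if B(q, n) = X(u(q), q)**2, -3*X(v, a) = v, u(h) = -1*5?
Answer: -2280890/9 ≈ -2.5343e+5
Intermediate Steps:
o(I, C) = 9 (o(I, C) = 7 + 2 = 9)
u(h) = -5
X(v, a) = -v/3
B(q, n) = 25/9 (B(q, n) = (-1/3*(-5))**2 = (5/3)**2 = 25/9)
B(G(-23), (-8 + o(-2, 6))*Q(-5, -5)) - 1*253435 = 25/9 - 1*253435 = 25/9 - 253435 = -2280890/9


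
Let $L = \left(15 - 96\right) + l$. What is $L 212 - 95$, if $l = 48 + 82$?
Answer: $10293$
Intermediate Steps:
$l = 130$
$L = 49$ ($L = \left(15 - 96\right) + 130 = -81 + 130 = 49$)
$L 212 - 95 = 49 \cdot 212 - 95 = 10388 - 95 = 10293$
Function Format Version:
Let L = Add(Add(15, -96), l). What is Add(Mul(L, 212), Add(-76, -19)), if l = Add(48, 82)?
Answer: 10293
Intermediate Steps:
l = 130
L = 49 (L = Add(Add(15, -96), 130) = Add(-81, 130) = 49)
Add(Mul(L, 212), Add(-76, -19)) = Add(Mul(49, 212), Add(-76, -19)) = Add(10388, -95) = 10293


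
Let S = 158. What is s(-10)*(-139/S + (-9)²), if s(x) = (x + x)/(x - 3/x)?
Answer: 1265900/7663 ≈ 165.20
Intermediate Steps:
s(x) = 2*x/(x - 3/x) (s(x) = (2*x)/(x - 3/x) = 2*x/(x - 3/x))
s(-10)*(-139/S + (-9)²) = (2*(-10)²/(-3 + (-10)²))*(-139/158 + (-9)²) = (2*100/(-3 + 100))*(-139*1/158 + 81) = (2*100/97)*(-139/158 + 81) = (2*100*(1/97))*(12659/158) = (200/97)*(12659/158) = 1265900/7663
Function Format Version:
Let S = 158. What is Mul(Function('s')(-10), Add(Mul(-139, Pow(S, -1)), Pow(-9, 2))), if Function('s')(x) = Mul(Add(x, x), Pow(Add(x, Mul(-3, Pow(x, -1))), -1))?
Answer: Rational(1265900, 7663) ≈ 165.20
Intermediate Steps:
Function('s')(x) = Mul(2, x, Pow(Add(x, Mul(-3, Pow(x, -1))), -1)) (Function('s')(x) = Mul(Mul(2, x), Pow(Add(x, Mul(-3, Pow(x, -1))), -1)) = Mul(2, x, Pow(Add(x, Mul(-3, Pow(x, -1))), -1)))
Mul(Function('s')(-10), Add(Mul(-139, Pow(S, -1)), Pow(-9, 2))) = Mul(Mul(2, Pow(-10, 2), Pow(Add(-3, Pow(-10, 2)), -1)), Add(Mul(-139, Pow(158, -1)), Pow(-9, 2))) = Mul(Mul(2, 100, Pow(Add(-3, 100), -1)), Add(Mul(-139, Rational(1, 158)), 81)) = Mul(Mul(2, 100, Pow(97, -1)), Add(Rational(-139, 158), 81)) = Mul(Mul(2, 100, Rational(1, 97)), Rational(12659, 158)) = Mul(Rational(200, 97), Rational(12659, 158)) = Rational(1265900, 7663)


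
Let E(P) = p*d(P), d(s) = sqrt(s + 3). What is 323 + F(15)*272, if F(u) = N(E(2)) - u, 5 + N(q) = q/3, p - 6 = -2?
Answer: -5117 + 1088*sqrt(5)/3 ≈ -4306.1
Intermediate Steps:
p = 4 (p = 6 - 2 = 4)
d(s) = sqrt(3 + s)
E(P) = 4*sqrt(3 + P)
N(q) = -5 + q/3
F(u) = -5 - u + 4*sqrt(5)/3 (F(u) = (-5 + (4*sqrt(3 + 2))/3) - u = (-5 + (4*sqrt(5))/3) - u = (-5 + 4*sqrt(5)/3) - u = -5 - u + 4*sqrt(5)/3)
323 + F(15)*272 = 323 + (-5 - 1*15 + 4*sqrt(5)/3)*272 = 323 + (-5 - 15 + 4*sqrt(5)/3)*272 = 323 + (-20 + 4*sqrt(5)/3)*272 = 323 + (-5440 + 1088*sqrt(5)/3) = -5117 + 1088*sqrt(5)/3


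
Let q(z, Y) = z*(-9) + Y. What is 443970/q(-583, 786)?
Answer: 147990/2011 ≈ 73.590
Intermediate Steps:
q(z, Y) = Y - 9*z (q(z, Y) = -9*z + Y = Y - 9*z)
443970/q(-583, 786) = 443970/(786 - 9*(-583)) = 443970/(786 + 5247) = 443970/6033 = 443970*(1/6033) = 147990/2011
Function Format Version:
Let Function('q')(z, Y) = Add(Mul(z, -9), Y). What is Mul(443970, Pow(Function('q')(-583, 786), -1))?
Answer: Rational(147990, 2011) ≈ 73.590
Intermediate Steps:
Function('q')(z, Y) = Add(Y, Mul(-9, z)) (Function('q')(z, Y) = Add(Mul(-9, z), Y) = Add(Y, Mul(-9, z)))
Mul(443970, Pow(Function('q')(-583, 786), -1)) = Mul(443970, Pow(Add(786, Mul(-9, -583)), -1)) = Mul(443970, Pow(Add(786, 5247), -1)) = Mul(443970, Pow(6033, -1)) = Mul(443970, Rational(1, 6033)) = Rational(147990, 2011)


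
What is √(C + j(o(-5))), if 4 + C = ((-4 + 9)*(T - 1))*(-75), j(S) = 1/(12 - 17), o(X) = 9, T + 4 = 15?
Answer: I*√93855/5 ≈ 61.272*I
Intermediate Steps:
T = 11 (T = -4 + 15 = 11)
j(S) = -⅕ (j(S) = 1/(-5) = -⅕)
C = -3754 (C = -4 + ((-4 + 9)*(11 - 1))*(-75) = -4 + (5*10)*(-75) = -4 + 50*(-75) = -4 - 3750 = -3754)
√(C + j(o(-5))) = √(-3754 - ⅕) = √(-18771/5) = I*√93855/5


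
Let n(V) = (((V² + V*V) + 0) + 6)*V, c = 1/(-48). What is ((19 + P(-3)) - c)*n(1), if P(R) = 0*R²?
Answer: 913/6 ≈ 152.17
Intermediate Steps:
c = -1/48 ≈ -0.020833
n(V) = V*(6 + 2*V²) (n(V) = (((V² + V²) + 0) + 6)*V = ((2*V² + 0) + 6)*V = (2*V² + 6)*V = (6 + 2*V²)*V = V*(6 + 2*V²))
P(R) = 0
((19 + P(-3)) - c)*n(1) = ((19 + 0) - 1*(-1/48))*(2*1*(3 + 1²)) = (19 + 1/48)*(2*1*(3 + 1)) = 913*(2*1*4)/48 = (913/48)*8 = 913/6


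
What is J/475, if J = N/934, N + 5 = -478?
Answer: -483/443650 ≈ -0.0010887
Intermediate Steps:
N = -483 (N = -5 - 478 = -483)
J = -483/934 ≈ -0.51713
J/475 = -483/934/475 = -483/934*1/475 = -483/443650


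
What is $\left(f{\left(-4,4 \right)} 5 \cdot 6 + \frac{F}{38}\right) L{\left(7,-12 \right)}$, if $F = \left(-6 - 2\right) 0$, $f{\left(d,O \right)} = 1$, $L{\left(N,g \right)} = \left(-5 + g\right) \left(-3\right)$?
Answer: $1530$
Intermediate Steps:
$L{\left(N,g \right)} = 15 - 3 g$
$F = 0$ ($F = \left(-8\right) 0 = 0$)
$\left(f{\left(-4,4 \right)} 5 \cdot 6 + \frac{F}{38}\right) L{\left(7,-12 \right)} = \left(1 \cdot 5 \cdot 6 + \frac{0}{38}\right) \left(15 - -36\right) = \left(5 \cdot 6 + 0 \cdot \frac{1}{38}\right) \left(15 + 36\right) = \left(30 + 0\right) 51 = 30 \cdot 51 = 1530$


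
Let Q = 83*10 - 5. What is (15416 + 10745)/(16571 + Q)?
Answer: 26161/17396 ≈ 1.5039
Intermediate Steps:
Q = 825 (Q = 830 - 5 = 825)
(15416 + 10745)/(16571 + Q) = (15416 + 10745)/(16571 + 825) = 26161/17396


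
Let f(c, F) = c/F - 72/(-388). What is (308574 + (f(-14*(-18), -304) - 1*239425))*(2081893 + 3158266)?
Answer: 2671232281507915/7372 ≈ 3.6235e+11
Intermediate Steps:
f(c, F) = 18/97 + c/F (f(c, F) = c/F - 72*(-1/388) = c/F + 18/97 = 18/97 + c/F)
(308574 + (f(-14*(-18), -304) - 1*239425))*(2081893 + 3158266) = (308574 + ((18/97 - 14*(-18)/(-304)) - 1*239425))*(2081893 + 3158266) = (308574 + ((18/97 + 252*(-1/304)) - 239425))*5240159 = (308574 + ((18/97 - 63/76) - 239425))*5240159 = (308574 + (-4743/7372 - 239425))*5240159 = (308574 - 1765045843/7372)*5240159 = (509761685/7372)*5240159 = 2671232281507915/7372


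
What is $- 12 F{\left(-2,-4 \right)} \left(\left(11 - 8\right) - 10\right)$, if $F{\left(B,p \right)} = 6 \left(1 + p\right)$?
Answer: $-1512$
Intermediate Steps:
$F{\left(B,p \right)} = 6 + 6 p$
$- 12 F{\left(-2,-4 \right)} \left(\left(11 - 8\right) - 10\right) = - 12 \left(6 + 6 \left(-4\right)\right) \left(\left(11 - 8\right) - 10\right) = - 12 \left(6 - 24\right) \left(3 - 10\right) = \left(-12\right) \left(-18\right) \left(-7\right) = 216 \left(-7\right) = -1512$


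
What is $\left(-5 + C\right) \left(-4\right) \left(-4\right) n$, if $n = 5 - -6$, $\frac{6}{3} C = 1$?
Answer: $-792$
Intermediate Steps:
$C = \frac{1}{2}$ ($C = \frac{1}{2} \cdot 1 = \frac{1}{2} \approx 0.5$)
$n = 11$ ($n = 5 + 6 = 11$)
$\left(-5 + C\right) \left(-4\right) \left(-4\right) n = \left(-5 + \frac{1}{2}\right) \left(-4\right) \left(-4\right) 11 = \left(- \frac{9}{2}\right) \left(-4\right) \left(-4\right) 11 = 18 \left(-4\right) 11 = \left(-72\right) 11 = -792$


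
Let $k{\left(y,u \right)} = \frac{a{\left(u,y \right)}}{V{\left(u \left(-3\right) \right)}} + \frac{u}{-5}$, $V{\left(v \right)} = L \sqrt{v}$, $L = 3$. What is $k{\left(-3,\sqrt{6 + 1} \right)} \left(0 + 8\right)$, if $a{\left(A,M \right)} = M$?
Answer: $- \frac{8 \sqrt{7}}{5} + \frac{8 i \sqrt{3} \cdot 7^{\frac{3}{4}}}{21} \approx -4.2332 + 2.8396 i$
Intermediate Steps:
$V{\left(v \right)} = 3 \sqrt{v}$
$k{\left(y,u \right)} = - \frac{u}{5} + \frac{y \sqrt{3}}{9 \sqrt{- u}}$ ($k{\left(y,u \right)} = \frac{y}{3 \sqrt{u \left(-3\right)}} + \frac{u}{-5} = \frac{y}{3 \sqrt{- 3 u}} + u \left(- \frac{1}{5}\right) = \frac{y}{3 \sqrt{3} \sqrt{- u}} - \frac{u}{5} = y \frac{\sqrt{3}}{9 \sqrt{- u}} - \frac{u}{5} = \frac{y \sqrt{3}}{9 \sqrt{- u}} - \frac{u}{5} = - \frac{u}{5} + \frac{y \sqrt{3}}{9 \sqrt{- u}}$)
$k{\left(-3,\sqrt{6 + 1} \right)} \left(0 + 8\right) = \left(- \frac{\sqrt{6 + 1}}{5} + \frac{1}{9} \left(-3\right) \sqrt{3} \frac{1}{\sqrt{- \sqrt{6 + 1}}}\right) \left(0 + 8\right) = \left(- \frac{\sqrt{7}}{5} + \frac{1}{9} \left(-3\right) \sqrt{3} \frac{1}{\sqrt{- \sqrt{7}}}\right) 8 = \left(- \frac{\sqrt{7}}{5} + \frac{1}{9} \left(-3\right) \sqrt{3} \left(- \frac{i 7^{\frac{3}{4}}}{7}\right)\right) 8 = \left(- \frac{\sqrt{7}}{5} + \frac{i \sqrt{3} \cdot 7^{\frac{3}{4}}}{21}\right) 8 = - \frac{8 \sqrt{7}}{5} + \frac{8 i \sqrt{3} \cdot 7^{\frac{3}{4}}}{21}$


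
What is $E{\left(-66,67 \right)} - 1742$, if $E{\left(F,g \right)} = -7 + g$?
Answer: $-1682$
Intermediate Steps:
$E{\left(-66,67 \right)} - 1742 = \left(-7 + 67\right) - 1742 = 60 - 1742 = -1682$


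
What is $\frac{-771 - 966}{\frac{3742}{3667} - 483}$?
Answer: $\frac{6369579}{1767419} \approx 3.6039$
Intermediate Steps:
$\frac{-771 - 966}{\frac{3742}{3667} - 483} = - \frac{1737}{3742 \cdot \frac{1}{3667} - 483} = - \frac{1737}{\frac{3742}{3667} - 483} = - \frac{1737}{- \frac{1767419}{3667}} = \left(-1737\right) \left(- \frac{3667}{1767419}\right) = \frac{6369579}{1767419}$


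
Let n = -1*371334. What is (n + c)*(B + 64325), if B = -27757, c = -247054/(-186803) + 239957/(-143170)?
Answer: -181581756732264561204/13372292755 ≈ -1.3579e+10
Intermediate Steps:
c = -9453966291/26744585510 (c = -247054*(-1/186803) + 239957*(-1/143170) = 247054/186803 - 239957/143170 = -9453966291/26744585510 ≈ -0.35349)
n = -371334
(n + c)*(B + 64325) = (-371334 - 9453966291/26744585510)*(-27757 + 64325) = -9931183369736631/26744585510*36568 = -181581756732264561204/13372292755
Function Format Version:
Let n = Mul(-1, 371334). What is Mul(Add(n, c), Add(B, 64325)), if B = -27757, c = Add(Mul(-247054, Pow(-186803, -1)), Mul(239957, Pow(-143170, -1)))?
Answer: Rational(-181581756732264561204, 13372292755) ≈ -1.3579e+10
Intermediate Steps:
c = Rational(-9453966291, 26744585510) (c = Add(Mul(-247054, Rational(-1, 186803)), Mul(239957, Rational(-1, 143170))) = Add(Rational(247054, 186803), Rational(-239957, 143170)) = Rational(-9453966291, 26744585510) ≈ -0.35349)
n = -371334
Mul(Add(n, c), Add(B, 64325)) = Mul(Add(-371334, Rational(-9453966291, 26744585510)), Add(-27757, 64325)) = Mul(Rational(-9931183369736631, 26744585510), 36568) = Rational(-181581756732264561204, 13372292755)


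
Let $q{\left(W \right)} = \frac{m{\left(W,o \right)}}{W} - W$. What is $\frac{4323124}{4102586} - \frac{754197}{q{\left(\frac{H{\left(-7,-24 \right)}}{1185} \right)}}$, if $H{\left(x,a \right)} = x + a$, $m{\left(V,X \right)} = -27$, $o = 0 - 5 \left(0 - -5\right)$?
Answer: $- \frac{56749992345549703}{77774847941548} \approx -729.67$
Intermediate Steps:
$o = -25$ ($o = 0 - 5 \left(0 + 5\right) = 0 - 25 = -25$)
$H{\left(x,a \right)} = a + x$
$q{\left(W \right)} = - W - \frac{27}{W}$ ($q{\left(W \right)} = - \frac{27}{W} - W = - W - \frac{27}{W}$)
$\frac{4323124}{4102586} - \frac{754197}{q{\left(\frac{H{\left(-7,-24 \right)}}{1185} \right)}} = \frac{4323124}{4102586} - \frac{754197}{- \frac{-24 - 7}{1185} - \frac{27}{\left(-24 - 7\right) \frac{1}{1185}}} = 4323124 \cdot \frac{1}{4102586} - \frac{754197}{- \frac{-31}{1185} - \frac{27}{\left(-31\right) \frac{1}{1185}}} = \frac{2161562}{2051293} - \frac{754197}{\left(-1\right) \left(- \frac{31}{1185}\right) - \frac{27}{- \frac{31}{1185}}} = \frac{2161562}{2051293} - \frac{754197}{\frac{31}{1185} - - \frac{31995}{31}} = \frac{2161562}{2051293} - \frac{754197}{\frac{31}{1185} + \frac{31995}{31}} = \frac{2161562}{2051293} - \frac{754197}{\frac{37915036}{36735}} = \frac{2161562}{2051293} - \frac{27705426795}{37915036} = - \frac{56749992345549703}{77774847941548}$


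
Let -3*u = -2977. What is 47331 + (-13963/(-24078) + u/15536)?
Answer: 2950937148503/62345968 ≈ 47332.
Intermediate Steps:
u = 2977/3 (u = -⅓*(-2977) = 2977/3 ≈ 992.33)
47331 + (-13963/(-24078) + u/15536) = 47331 + (-13963/(-24078) + (2977/3)/15536) = 47331 + (-13963*(-1/24078) + (2977/3)*(1/15536)) = 47331 + (13963/24078 + 2977/46608) = 47331 + 40137095/62345968 = 2950937148503/62345968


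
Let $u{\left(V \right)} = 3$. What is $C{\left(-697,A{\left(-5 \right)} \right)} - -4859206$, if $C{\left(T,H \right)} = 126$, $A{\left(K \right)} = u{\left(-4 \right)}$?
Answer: $4859332$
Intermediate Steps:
$A{\left(K \right)} = 3$
$C{\left(-697,A{\left(-5 \right)} \right)} - -4859206 = 126 - -4859206 = 126 + 4859206 = 4859332$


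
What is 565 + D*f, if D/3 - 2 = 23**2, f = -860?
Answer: -1369415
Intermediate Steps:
D = 1593 (D = 6 + 3*23**2 = 6 + 3*529 = 6 + 1587 = 1593)
565 + D*f = 565 + 1593*(-860) = 565 - 1369980 = -1369415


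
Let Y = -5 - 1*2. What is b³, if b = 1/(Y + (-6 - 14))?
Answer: -1/19683 ≈ -5.0805e-5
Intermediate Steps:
Y = -7 (Y = -5 - 2 = -7)
b = -1/27 (b = 1/(-7 + (-6 - 14)) = 1/(-7 - 20) = 1/(-27) = -1/27 ≈ -0.037037)
b³ = (-1/27)³ = -1/19683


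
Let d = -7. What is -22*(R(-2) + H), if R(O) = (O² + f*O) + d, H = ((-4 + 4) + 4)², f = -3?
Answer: -418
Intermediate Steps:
H = 16 (H = (0 + 4)² = 4² = 16)
R(O) = -7 + O² - 3*O (R(O) = (O² - 3*O) - 7 = -7 + O² - 3*O)
-22*(R(-2) + H) = -22*((-7 + (-2)² - 3*(-2)) + 16) = -22*((-7 + 4 + 6) + 16) = -22*(3 + 16) = -22*19 = -418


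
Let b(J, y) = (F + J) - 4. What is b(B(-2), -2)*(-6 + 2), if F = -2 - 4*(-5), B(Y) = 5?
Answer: -76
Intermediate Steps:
F = 18 (F = -2 + 20 = 18)
b(J, y) = 14 + J (b(J, y) = (18 + J) - 4 = 14 + J)
b(B(-2), -2)*(-6 + 2) = (14 + 5)*(-6 + 2) = 19*(-4) = -76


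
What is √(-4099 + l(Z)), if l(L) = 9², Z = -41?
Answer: 7*I*√82 ≈ 63.388*I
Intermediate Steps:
l(L) = 81
√(-4099 + l(Z)) = √(-4099 + 81) = √(-4018) = 7*I*√82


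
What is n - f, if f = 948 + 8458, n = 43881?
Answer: 34475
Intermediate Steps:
f = 9406
n - f = 43881 - 1*9406 = 43881 - 9406 = 34475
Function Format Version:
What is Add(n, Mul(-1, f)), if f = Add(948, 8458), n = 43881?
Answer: 34475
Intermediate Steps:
f = 9406
Add(n, Mul(-1, f)) = Add(43881, Mul(-1, 9406)) = Add(43881, -9406) = 34475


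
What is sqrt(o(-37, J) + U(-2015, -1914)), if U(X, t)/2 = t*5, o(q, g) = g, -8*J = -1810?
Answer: I*sqrt(75655)/2 ≈ 137.53*I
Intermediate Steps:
J = 905/4 (J = -1/8*(-1810) = 905/4 ≈ 226.25)
U(X, t) = 10*t (U(X, t) = 2*(t*5) = 2*(5*t) = 10*t)
sqrt(o(-37, J) + U(-2015, -1914)) = sqrt(905/4 + 10*(-1914)) = sqrt(905/4 - 19140) = sqrt(-75655/4) = I*sqrt(75655)/2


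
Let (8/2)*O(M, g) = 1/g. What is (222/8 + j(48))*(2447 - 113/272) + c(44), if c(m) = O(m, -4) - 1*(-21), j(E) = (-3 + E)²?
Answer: 321423833/64 ≈ 5.0222e+6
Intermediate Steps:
O(M, g) = 1/(4*g)
c(m) = 335/16 (c(m) = (¼)/(-4) - 1*(-21) = (¼)*(-¼) + 21 = -1/16 + 21 = 335/16)
(222/8 + j(48))*(2447 - 113/272) + c(44) = (222/8 + (-3 + 48)²)*(2447 - 113/272) + 335/16 = (222*(⅛) + 45²)*(2447 - 113*1/272) + 335/16 = (111/4 + 2025)*(2447 - 113/272) + 335/16 = (8211/4)*(665471/272) + 335/16 = 321422493/64 + 335/16 = 321423833/64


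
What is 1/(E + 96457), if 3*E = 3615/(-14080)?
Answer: 2816/271622671 ≈ 1.0367e-5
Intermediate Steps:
E = -241/2816 (E = (3615/(-14080))/3 = (3615*(-1/14080))/3 = (⅓)*(-723/2816) = -241/2816 ≈ -0.085582)
1/(E + 96457) = 1/(-241/2816 + 96457) = 1/(271622671/2816) = 2816/271622671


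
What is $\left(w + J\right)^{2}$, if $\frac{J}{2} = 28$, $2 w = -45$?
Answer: $\frac{4489}{4} \approx 1122.3$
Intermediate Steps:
$w = - \frac{45}{2}$ ($w = \frac{1}{2} \left(-45\right) = - \frac{45}{2} \approx -22.5$)
$J = 56$ ($J = 2 \cdot 28 = 56$)
$\left(w + J\right)^{2} = \left(- \frac{45}{2} + 56\right)^{2} = \left(\frac{67}{2}\right)^{2} = \frac{4489}{4}$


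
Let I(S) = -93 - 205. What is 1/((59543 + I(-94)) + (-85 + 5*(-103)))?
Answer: 1/58645 ≈ 1.7052e-5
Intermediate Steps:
I(S) = -298
1/((59543 + I(-94)) + (-85 + 5*(-103))) = 1/((59543 - 298) + (-85 + 5*(-103))) = 1/(59245 + (-85 - 515)) = 1/(59245 - 600) = 1/58645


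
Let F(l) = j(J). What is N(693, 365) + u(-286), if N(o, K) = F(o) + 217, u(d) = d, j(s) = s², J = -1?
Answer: -68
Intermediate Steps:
F(l) = 1 (F(l) = (-1)² = 1)
N(o, K) = 218 (N(o, K) = 1 + 217 = 218)
N(693, 365) + u(-286) = 218 - 286 = -68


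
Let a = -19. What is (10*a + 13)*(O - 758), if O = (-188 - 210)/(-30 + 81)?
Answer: 2304304/17 ≈ 1.3555e+5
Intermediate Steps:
O = -398/51 ≈ -7.8039
(10*a + 13)*(O - 758) = (10*(-19) + 13)*(-398/51 - 758) = (-190 + 13)*(-39056/51) = -177*(-39056/51) = 2304304/17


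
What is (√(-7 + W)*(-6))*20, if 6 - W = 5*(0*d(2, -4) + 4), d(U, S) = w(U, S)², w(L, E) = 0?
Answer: -120*I*√21 ≈ -549.91*I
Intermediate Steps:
d(U, S) = 0 (d(U, S) = 0² = 0)
W = -14 (W = 6 - 5*(0*0 + 4) = 6 - 5*(0 + 4) = 6 - 5*4 = 6 - 1*20 = 6 - 20 = -14)
(√(-7 + W)*(-6))*20 = (√(-7 - 14)*(-6))*20 = (√(-21)*(-6))*20 = ((I*√21)*(-6))*20 = -6*I*√21*20 = -120*I*√21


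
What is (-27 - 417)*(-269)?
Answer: 119436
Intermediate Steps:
(-27 - 417)*(-269) = -444*(-269) = 119436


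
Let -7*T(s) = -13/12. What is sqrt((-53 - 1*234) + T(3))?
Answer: I*sqrt(505995)/42 ≈ 16.936*I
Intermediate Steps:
T(s) = 13/84 (T(s) = -(-13)/(7*12) = -1/7*(-13/12) = 13/84)
sqrt((-53 - 1*234) + T(3)) = sqrt((-53 - 1*234) + 13/84) = sqrt((-53 - 234) + 13/84) = sqrt(-287 + 13/84) = sqrt(-24095/84) = I*sqrt(505995)/42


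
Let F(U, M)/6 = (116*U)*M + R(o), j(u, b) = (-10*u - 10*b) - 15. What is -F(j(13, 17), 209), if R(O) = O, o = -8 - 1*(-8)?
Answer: 45821160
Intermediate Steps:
o = 0 (o = -8 + 8 = 0)
j(u, b) = -15 - 10*b - 10*u (j(u, b) = (-10*b - 10*u) - 15 = -15 - 10*b - 10*u)
F(U, M) = 696*M*U (F(U, M) = 6*((116*U)*M + 0) = 6*(116*M*U + 0) = 6*(116*M*U) = 696*M*U)
-F(j(13, 17), 209) = -696*209*(-15 - 10*17 - 10*13) = -696*209*(-15 - 170 - 130) = -696*209*(-315) = -1*(-45821160) = 45821160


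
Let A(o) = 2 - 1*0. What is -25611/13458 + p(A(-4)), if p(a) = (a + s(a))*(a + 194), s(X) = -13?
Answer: -9680353/4486 ≈ -2157.9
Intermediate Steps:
A(o) = 2 (A(o) = 2 + 0 = 2)
p(a) = (-13 + a)*(194 + a) (p(a) = (a - 13)*(a + 194) = (-13 + a)*(194 + a))
-25611/13458 + p(A(-4)) = -25611/13458 + (-2522 + 2² + 181*2) = -25611*1/13458 + (-2522 + 4 + 362) = -8537/4486 - 2156 = -9680353/4486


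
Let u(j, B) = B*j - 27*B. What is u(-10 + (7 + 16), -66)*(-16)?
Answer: -14784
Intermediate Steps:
u(j, B) = -27*B + B*j
u(-10 + (7 + 16), -66)*(-16) = -66*(-27 + (-10 + (7 + 16)))*(-16) = -66*(-27 + (-10 + 23))*(-16) = -66*(-27 + 13)*(-16) = -66*(-14)*(-16) = 924*(-16) = -14784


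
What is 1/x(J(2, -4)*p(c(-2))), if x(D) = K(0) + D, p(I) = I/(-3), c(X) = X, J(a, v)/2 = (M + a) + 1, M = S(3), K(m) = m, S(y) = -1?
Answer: 3/8 ≈ 0.37500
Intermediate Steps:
M = -1
J(a, v) = 2*a (J(a, v) = 2*((-1 + a) + 1) = 2*a)
p(I) = -I/3 (p(I) = I*(-⅓) = -I/3)
x(D) = D (x(D) = 0 + D = D)
1/x(J(2, -4)*p(c(-2))) = 1/((2*2)*(-⅓*(-2))) = 1/(4*(⅔)) = 1/(8/3) = 3/8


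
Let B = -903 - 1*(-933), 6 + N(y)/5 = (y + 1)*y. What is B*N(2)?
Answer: 0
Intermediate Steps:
N(y) = -30 + 5*y*(1 + y) (N(y) = -30 + 5*((y + 1)*y) = -30 + 5*((1 + y)*y) = -30 + 5*(y*(1 + y)) = -30 + 5*y*(1 + y))
B = 30 (B = -903 + 933 = 30)
B*N(2) = 30*(-30 + 5*2 + 5*2**2) = 30*(-30 + 10 + 5*4) = 30*(-30 + 10 + 20) = 30*0 = 0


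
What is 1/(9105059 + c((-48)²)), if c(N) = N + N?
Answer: 1/9109667 ≈ 1.0977e-7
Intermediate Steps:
c(N) = 2*N
1/(9105059 + c((-48)²)) = 1/(9105059 + 2*(-48)²) = 1/(9105059 + 2*2304) = 1/(9105059 + 4608) = 1/9109667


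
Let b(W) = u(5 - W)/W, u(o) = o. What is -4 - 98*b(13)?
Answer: 732/13 ≈ 56.308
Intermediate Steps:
b(W) = (5 - W)/W
-4 - 98*b(13) = -4 - 98*(5 - 1*13)/13 = -4 - 98*(5 - 13)/13 = -4 - 98*(-8)/13 = -4 - 98*(-8/13) = -4 + 784/13 = 732/13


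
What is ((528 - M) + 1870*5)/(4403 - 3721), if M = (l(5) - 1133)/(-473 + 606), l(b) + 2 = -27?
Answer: 93924/6479 ≈ 14.497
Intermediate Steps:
l(b) = -29 (l(b) = -2 - 27 = -29)
M = -166/19 (M = (-29 - 1133)/(-473 + 606) = -1162/133 = -1162*1/133 = -166/19 ≈ -8.7368)
((528 - M) + 1870*5)/(4403 - 3721) = ((528 - 1*(-166/19)) + 1870*5)/(4403 - 3721) = ((528 + 166/19) + 9350)/682 = (10198/19 + 9350)*(1/682) = (187848/19)*(1/682) = 93924/6479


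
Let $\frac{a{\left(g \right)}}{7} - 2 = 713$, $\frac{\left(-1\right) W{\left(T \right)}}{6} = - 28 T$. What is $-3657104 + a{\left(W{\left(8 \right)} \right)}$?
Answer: $-3652099$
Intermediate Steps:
$W{\left(T \right)} = 168 T$ ($W{\left(T \right)} = - 6 \left(- 28 T\right) = 168 T$)
$a{\left(g \right)} = 5005$ ($a{\left(g \right)} = 14 + 7 \cdot 713 = 14 + 4991 = 5005$)
$-3657104 + a{\left(W{\left(8 \right)} \right)} = -3657104 + 5005 = -3652099$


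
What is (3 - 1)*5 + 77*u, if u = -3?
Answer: -221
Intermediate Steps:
(3 - 1)*5 + 77*u = (3 - 1)*5 + 77*(-3) = 2*5 - 231 = 10 - 231 = -221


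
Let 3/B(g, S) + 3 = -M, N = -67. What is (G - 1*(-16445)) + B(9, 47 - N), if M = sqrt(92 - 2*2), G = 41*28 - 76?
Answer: 1383852/79 - 6*sqrt(22)/79 ≈ 17517.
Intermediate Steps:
G = 1072 (G = 1148 - 76 = 1072)
M = 2*sqrt(22) (M = sqrt(92 - 4) = sqrt(88) = 2*sqrt(22) ≈ 9.3808)
B(g, S) = 3/(-3 - 2*sqrt(22))
(G - 1*(-16445)) + B(9, 47 - N) = (1072 - 1*(-16445)) + (9/79 - 6*sqrt(22)/79) = (1072 + 16445) + (9/79 - 6*sqrt(22)/79) = 17517 + (9/79 - 6*sqrt(22)/79) = 1383852/79 - 6*sqrt(22)/79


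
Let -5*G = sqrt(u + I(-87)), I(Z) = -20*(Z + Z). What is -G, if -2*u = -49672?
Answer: 2*sqrt(7079)/5 ≈ 33.655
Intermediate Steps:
I(Z) = -40*Z
u = 24836 (u = -1/2*(-49672) = 24836)
G = -2*sqrt(7079)/5 (G = -sqrt(24836 - 40*(-87))/5 = -sqrt(24836 + 3480)/5 = -2*sqrt(7079)/5 ≈ -33.655)
-G = -(-2)*sqrt(7079)/5 = 2*sqrt(7079)/5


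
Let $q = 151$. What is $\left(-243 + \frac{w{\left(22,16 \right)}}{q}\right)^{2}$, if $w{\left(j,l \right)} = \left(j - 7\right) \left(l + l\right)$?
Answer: $\frac{1311381369}{22801} \approx 57514.0$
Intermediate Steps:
$w{\left(j,l \right)} = 2 l \left(-7 + j\right)$ ($w{\left(j,l \right)} = \left(-7 + j\right) 2 l = 2 l \left(-7 + j\right)$)
$\left(-243 + \frac{w{\left(22,16 \right)}}{q}\right)^{2} = \left(-243 + \frac{2 \cdot 16 \left(-7 + 22\right)}{151}\right)^{2} = \left(-243 + 2 \cdot 16 \cdot 15 \cdot \frac{1}{151}\right)^{2} = \left(-243 + 480 \cdot \frac{1}{151}\right)^{2} = \left(-243 + \frac{480}{151}\right)^{2} = \left(- \frac{36213}{151}\right)^{2} = \frac{1311381369}{22801}$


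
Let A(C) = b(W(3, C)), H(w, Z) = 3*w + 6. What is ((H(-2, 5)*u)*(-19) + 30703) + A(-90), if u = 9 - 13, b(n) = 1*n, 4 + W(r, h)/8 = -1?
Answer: 30663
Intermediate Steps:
W(r, h) = -40 (W(r, h) = -32 + 8*(-1) = -32 - 8 = -40)
b(n) = n
H(w, Z) = 6 + 3*w
A(C) = -40
u = -4
((H(-2, 5)*u)*(-19) + 30703) + A(-90) = (((6 + 3*(-2))*(-4))*(-19) + 30703) - 40 = (((6 - 6)*(-4))*(-19) + 30703) - 40 = ((0*(-4))*(-19) + 30703) - 40 = (0*(-19) + 30703) - 40 = (0 + 30703) - 40 = 30703 - 40 = 30663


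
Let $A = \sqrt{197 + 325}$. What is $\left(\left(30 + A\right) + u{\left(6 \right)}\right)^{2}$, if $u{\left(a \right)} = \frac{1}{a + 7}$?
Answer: $\frac{241099}{169} + \frac{2346 \sqrt{58}}{13} \approx 2801.0$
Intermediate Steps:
$A = 3 \sqrt{58}$ ($A = \sqrt{522} = 3 \sqrt{58} \approx 22.847$)
$u{\left(a \right)} = \frac{1}{7 + a}$
$\left(\left(30 + A\right) + u{\left(6 \right)}\right)^{2} = \left(\left(30 + 3 \sqrt{58}\right) + \frac{1}{7 + 6}\right)^{2} = \left(\left(30 + 3 \sqrt{58}\right) + \frac{1}{13}\right)^{2} = \left(\frac{391}{13} + 3 \sqrt{58}\right)^{2}$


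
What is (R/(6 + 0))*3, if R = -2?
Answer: -1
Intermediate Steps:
(R/(6 + 0))*3 = (-2/(6 + 0))*3 = (-2/6)*3 = ((1/6)*(-2))*3 = -1/3*3 = -1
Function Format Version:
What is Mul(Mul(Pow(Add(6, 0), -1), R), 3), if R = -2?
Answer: -1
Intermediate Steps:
Mul(Mul(Pow(Add(6, 0), -1), R), 3) = Mul(Mul(Pow(Add(6, 0), -1), -2), 3) = Mul(Mul(Pow(6, -1), -2), 3) = Mul(Mul(Rational(1, 6), -2), 3) = Mul(Rational(-1, 3), 3) = -1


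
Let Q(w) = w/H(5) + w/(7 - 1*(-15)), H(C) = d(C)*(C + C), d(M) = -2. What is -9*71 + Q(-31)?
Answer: -140549/220 ≈ -638.86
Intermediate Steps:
H(C) = -4*C (H(C) = -2*(C + C) = -4*C)
Q(w) = -w/220 (Q(w) = w/((-4*5)) + w/(7 - 1*(-15)) = w/(-20) + w/(7 + 15) = w*(-1/20) + w/22 = -w/20 + w*(1/22) = -w/20 + w/22 = -w/220)
-9*71 + Q(-31) = -9*71 - 1/220*(-31) = -639 + 31/220 = -140549/220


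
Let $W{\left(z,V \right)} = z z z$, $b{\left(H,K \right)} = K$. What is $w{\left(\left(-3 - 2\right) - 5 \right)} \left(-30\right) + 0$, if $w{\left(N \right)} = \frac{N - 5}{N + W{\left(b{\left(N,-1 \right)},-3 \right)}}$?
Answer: $- \frac{450}{11} \approx -40.909$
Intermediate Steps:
$W{\left(z,V \right)} = z^{3}$ ($W{\left(z,V \right)} = z^{2} z = z^{3}$)
$w{\left(N \right)} = \frac{-5 + N}{-1 + N}$ ($w{\left(N \right)} = \frac{N - 5}{N + \left(-1\right)^{3}} = \frac{-5 + N}{N - 1} = \frac{-5 + N}{-1 + N}$)
$w{\left(\left(-3 - 2\right) - 5 \right)} \left(-30\right) + 0 = \frac{-5 - 10}{-1 - 10} \left(-30\right) + 0 = \frac{1}{-11} \left(-15\right) \left(-30\right) + 0 = \left(- \frac{1}{11}\right) \left(-15\right) \left(-30\right) + 0 = \frac{15}{11} \left(-30\right) + 0 = - \frac{450}{11} + 0 = - \frac{450}{11}$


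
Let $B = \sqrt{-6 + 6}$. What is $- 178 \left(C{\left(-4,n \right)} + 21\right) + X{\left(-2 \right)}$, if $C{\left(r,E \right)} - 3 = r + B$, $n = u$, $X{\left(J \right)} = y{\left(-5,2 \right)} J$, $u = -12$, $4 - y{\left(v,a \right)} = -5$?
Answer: $-3578$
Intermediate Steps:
$y{\left(v,a \right)} = 9$ ($y{\left(v,a \right)} = 4 - -5 = 4 + 5 = 9$)
$X{\left(J \right)} = 9 J$
$B = 0$ ($B = \sqrt{0} = 0$)
$n = -12$
$C{\left(r,E \right)} = 3 + r$ ($C{\left(r,E \right)} = 3 + \left(r + 0\right) = 3 + r$)
$- 178 \left(C{\left(-4,n \right)} + 21\right) + X{\left(-2 \right)} = - 178 \left(\left(3 - 4\right) + 21\right) + 9 \left(-2\right) = - 178 \left(-1 + 21\right) - 18 = \left(-178\right) 20 - 18 = -3560 - 18 = -3578$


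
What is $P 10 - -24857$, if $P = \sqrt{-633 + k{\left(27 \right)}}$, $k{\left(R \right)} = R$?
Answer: $24857 + 10 i \sqrt{606} \approx 24857.0 + 246.17 i$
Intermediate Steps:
$P = i \sqrt{606}$ ($P = \sqrt{-633 + 27} = \sqrt{-606} = i \sqrt{606} \approx 24.617 i$)
$P 10 - -24857 = i \sqrt{606} \cdot 10 - -24857 = 10 i \sqrt{606} + 24857 = 24857 + 10 i \sqrt{606}$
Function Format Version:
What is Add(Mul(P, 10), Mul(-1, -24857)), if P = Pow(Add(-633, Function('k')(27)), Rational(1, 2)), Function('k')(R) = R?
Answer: Add(24857, Mul(10, I, Pow(606, Rational(1, 2)))) ≈ Add(24857., Mul(246.17, I))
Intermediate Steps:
P = Mul(I, Pow(606, Rational(1, 2))) (P = Pow(Add(-633, 27), Rational(1, 2)) = Pow(-606, Rational(1, 2)) = Mul(I, Pow(606, Rational(1, 2))) ≈ Mul(24.617, I))
Add(Mul(P, 10), Mul(-1, -24857)) = Add(Mul(Mul(I, Pow(606, Rational(1, 2))), 10), Mul(-1, -24857)) = Add(Mul(10, I, Pow(606, Rational(1, 2))), 24857) = Add(24857, Mul(10, I, Pow(606, Rational(1, 2))))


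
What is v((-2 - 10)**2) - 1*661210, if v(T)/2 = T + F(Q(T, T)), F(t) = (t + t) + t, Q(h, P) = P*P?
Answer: -536506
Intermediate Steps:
Q(h, P) = P**2
F(t) = 3*t (F(t) = 2*t + t = 3*t)
v(T) = 2*T + 6*T**2 (v(T) = 2*(T + 3*T**2) = 2*T + 6*T**2)
v((-2 - 10)**2) - 1*661210 = 2*(-2 - 10)**2*(1 + 3*(-2 - 10)**2) - 1*661210 = 2*(-12)**2*(1 + 3*(-12)**2) - 661210 = 2*144*(1 + 3*144) - 661210 = 2*144*(1 + 432) - 661210 = 2*144*433 - 661210 = 124704 - 661210 = -536506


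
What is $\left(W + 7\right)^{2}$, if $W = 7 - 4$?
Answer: $100$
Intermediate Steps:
$W = 3$ ($W = 7 - 4 = 3$)
$\left(W + 7\right)^{2} = \left(3 + 7\right)^{2} = 10^{2} = 100$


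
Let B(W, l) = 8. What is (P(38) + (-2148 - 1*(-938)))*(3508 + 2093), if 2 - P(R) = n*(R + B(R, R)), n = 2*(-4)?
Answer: -4704840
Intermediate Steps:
n = -8
P(R) = 66 + 8*R (P(R) = 2 - (-8)*(R + 8) = 2 - (-8)*(8 + R) = 2 - (-64 - 8*R) = 2 + (64 + 8*R) = 66 + 8*R)
(P(38) + (-2148 - 1*(-938)))*(3508 + 2093) = ((66 + 8*38) + (-2148 - 1*(-938)))*(3508 + 2093) = ((66 + 304) + (-2148 + 938))*5601 = (370 - 1210)*5601 = -840*5601 = -4704840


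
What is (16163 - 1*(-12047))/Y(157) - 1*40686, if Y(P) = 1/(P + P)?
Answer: 8817254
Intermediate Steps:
Y(P) = 1/(2*P)
(16163 - 1*(-12047))/Y(157) - 1*40686 = (16163 - 1*(-12047))/(((½)/157)) - 1*40686 = (16163 + 12047)/(((½)*(1/157))) - 40686 = 28210/(1/314) - 40686 = 28210*314 - 40686 = 8857940 - 40686 = 8817254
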